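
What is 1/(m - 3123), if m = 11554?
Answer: 1/8431 ≈ 0.00011861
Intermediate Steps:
1/(m - 3123) = 1/(11554 - 3123) = 1/8431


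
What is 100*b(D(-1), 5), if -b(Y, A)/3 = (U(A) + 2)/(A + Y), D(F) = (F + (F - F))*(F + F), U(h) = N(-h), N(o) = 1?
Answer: -900/7 ≈ -128.57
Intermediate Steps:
U(h) = 1
D(F) = 2*F² (D(F) = (F + 0)*(2*F) = F*(2*F) = 2*F²)
b(Y, A) = -9/(A + Y) (b(Y, A) = -3*(1 + 2)/(A + Y) = -9/(A + Y))
100*b(D(-1), 5) = 100*(-9/(5 + 2*(-1)²)) = 100*(-9/(5 + 2*1)) = 100*(-9/(5 + 2)) = 100*(-9/7) = -900/7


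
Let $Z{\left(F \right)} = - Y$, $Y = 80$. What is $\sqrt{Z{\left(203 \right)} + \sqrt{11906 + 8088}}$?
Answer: $\sqrt{-80 + \sqrt{19994}} \approx 7.8358$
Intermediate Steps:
$Z{\left(F \right)} = -80$ ($Z{\left(F \right)} = \left(-1\right) 80 = -80$)
$\sqrt{Z{\left(203 \right)} + \sqrt{11906 + 8088}} = \sqrt{-80 + \sqrt{11906 + 8088}} = \sqrt{-80 + \sqrt{19994}}$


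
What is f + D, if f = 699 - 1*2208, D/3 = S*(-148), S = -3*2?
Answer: 1155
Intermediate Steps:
S = -6
D = 2664 (D = 3*(-6*(-148)) = 3*888 = 2664)
f = -1509 (f = 699 - 2208 = -1509)
f + D = -1509 + 2664 = 1155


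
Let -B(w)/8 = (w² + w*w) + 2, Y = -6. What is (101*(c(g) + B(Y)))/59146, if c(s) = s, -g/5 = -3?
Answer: -58277/59146 ≈ -0.98531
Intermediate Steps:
g = 15 (g = -5*(-3) = 15)
B(w) = -16 - 16*w² (B(w) = -8*((w² + w*w) + 2) = -8*((w² + w²) + 2) = -8*(2*w² + 2) = -8*(2 + 2*w²) = -16 - 16*w²)
(101*(c(g) + B(Y)))/59146 = (101*(15 + (-16 - 16*(-6)²)))/59146 = (101*(15 + (-16 - 16*36)))*(1/59146) = (101*(15 + (-16 - 576)))*(1/59146) = (101*(15 - 592))*(1/59146) = (101*(-577))*(1/59146) = -58277*1/59146 = -58277/59146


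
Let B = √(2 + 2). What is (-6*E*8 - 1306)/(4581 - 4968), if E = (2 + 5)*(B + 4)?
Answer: 3322/387 ≈ 8.5840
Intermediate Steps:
B = 2 (B = √4 = 2)
E = 42 (E = (2 + 5)*(2 + 4) = 7*6 = 42)
(-6*E*8 - 1306)/(4581 - 4968) = (-6*42*8 - 1306)/(4581 - 4968) = (-252*8 - 1306)/(-387) = (-2016 - 1306)*(-1/387) = -3322*(-1/387) = 3322/387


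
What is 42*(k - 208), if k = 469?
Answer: 10962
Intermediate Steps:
42*(k - 208) = 42*(469 - 208) = 42*261 = 10962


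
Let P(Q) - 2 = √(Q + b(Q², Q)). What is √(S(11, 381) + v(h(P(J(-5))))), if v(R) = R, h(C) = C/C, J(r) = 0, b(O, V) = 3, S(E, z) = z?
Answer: √382 ≈ 19.545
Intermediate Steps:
P(Q) = 2 + √(3 + Q) (P(Q) = 2 + √(Q + 3) = 2 + √(3 + Q))
h(C) = 1
√(S(11, 381) + v(h(P(J(-5))))) = √(381 + 1) = √382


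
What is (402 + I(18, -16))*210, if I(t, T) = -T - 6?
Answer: 86520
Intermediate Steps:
I(t, T) = -6 - T
(402 + I(18, -16))*210 = (402 + (-6 - 1*(-16)))*210 = (402 + (-6 + 16))*210 = (402 + 10)*210 = 412*210 = 86520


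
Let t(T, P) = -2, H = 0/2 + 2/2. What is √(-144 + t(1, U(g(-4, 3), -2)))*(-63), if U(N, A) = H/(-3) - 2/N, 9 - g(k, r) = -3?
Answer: -63*I*√146 ≈ -761.23*I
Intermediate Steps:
H = 1 (H = 0*(½) + 2*(½) = 0 + 1 = 1)
g(k, r) = 12 (g(k, r) = 9 - 1*(-3) = 9 + 3 = 12)
U(N, A) = -⅓ - 2/N (U(N, A) = 1/(-3) - 2/N = 1*(-⅓) - 2/N = -⅓ - 2/N)
√(-144 + t(1, U(g(-4, 3), -2)))*(-63) = √(-144 - 2)*(-63) = √(-146)*(-63) = (I*√146)*(-63) = -63*I*√146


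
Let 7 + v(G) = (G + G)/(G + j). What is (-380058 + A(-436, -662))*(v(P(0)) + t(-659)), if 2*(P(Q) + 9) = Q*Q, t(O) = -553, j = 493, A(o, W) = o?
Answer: 25783985663/121 ≈ 2.1309e+8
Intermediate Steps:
P(Q) = -9 + Q²/2 (P(Q) = -9 + (Q*Q)/2 = -9 + Q²/2)
v(G) = -7 + 2*G/(493 + G) (v(G) = -7 + (G + G)/(G + 493) = -7 + (2*G)/(493 + G) = -7 + 2*G/(493 + G))
(-380058 + A(-436, -662))*(v(P(0)) + t(-659)) = (-380058 - 436)*((-3451 - 5*(-9 + (½)*0²))/(493 + (-9 + (½)*0²)) - 553) = -380494*((-3451 - 5*(-9 + (½)*0))/(493 + (-9 + (½)*0)) - 553) = -380494*((-3451 - 5*(-9 + 0))/(493 + (-9 + 0)) - 553) = -380494*((-3451 - 5*(-9))/(493 - 9) - 553) = -380494*((-3451 + 45)/484 - 553) = -380494*((1/484)*(-3406) - 553) = -380494*(-1703/242 - 553) = -380494*(-135529/242) = 25783985663/121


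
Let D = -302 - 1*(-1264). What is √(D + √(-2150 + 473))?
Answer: √(962 + I*√1677) ≈ 31.023 + 0.66001*I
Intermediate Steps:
D = 962 (D = -302 + 1264 = 962)
√(D + √(-2150 + 473)) = √(962 + √(-2150 + 473)) = √(962 + √(-1677)) = √(962 + I*√1677)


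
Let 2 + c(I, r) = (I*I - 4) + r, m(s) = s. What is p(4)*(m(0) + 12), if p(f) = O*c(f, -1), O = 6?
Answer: 648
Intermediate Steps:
c(I, r) = -6 + r + I² (c(I, r) = -2 + ((I*I - 4) + r) = -2 + ((I² - 4) + r) = -2 + ((-4 + I²) + r) = -2 + (-4 + r + I²) = -6 + r + I²)
p(f) = -42 + 6*f² (p(f) = 6*(-6 - 1 + f²) = 6*(-7 + f²) = -42 + 6*f²)
p(4)*(m(0) + 12) = (-42 + 6*4²)*(0 + 12) = (-42 + 6*16)*12 = (-42 + 96)*12 = 54*12 = 648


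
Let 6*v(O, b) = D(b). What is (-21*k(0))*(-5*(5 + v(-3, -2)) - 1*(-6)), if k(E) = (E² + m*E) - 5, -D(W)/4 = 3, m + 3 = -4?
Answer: -945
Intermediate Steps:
m = -7 (m = -3 - 4 = -7)
D(W) = -12 (D(W) = -4*3 = -12)
v(O, b) = -2 (v(O, b) = (⅙)*(-12) = -2)
k(E) = -5 + E² - 7*E (k(E) = (E² - 7*E) - 5 = -5 + E² - 7*E)
(-21*k(0))*(-5*(5 + v(-3, -2)) - 1*(-6)) = (-21*(-5 + 0² - 7*0))*(-5*(5 - 2) - 1*(-6)) = (-21*(-5 + 0 + 0))*(-5*3 + 6) = (-21*(-5))*(-15 + 6) = 105*(-9) = -945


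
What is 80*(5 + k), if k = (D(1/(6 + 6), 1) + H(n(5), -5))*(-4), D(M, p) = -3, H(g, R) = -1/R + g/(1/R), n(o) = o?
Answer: 9296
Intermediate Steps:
H(g, R) = -1/R + R*g (H(g, R) = -1/R + g*R = -1/R + R*g)
k = 556/5 (k = (-3 + (-1/(-5) - 5*5))*(-4) = (-3 + (-1*(-⅕) - 25))*(-4) = (-3 + (⅕ - 25))*(-4) = (-3 - 124/5)*(-4) = -139/5*(-4) = 556/5 ≈ 111.20)
80*(5 + k) = 80*(5 + 556/5) = 80*(581/5) = 9296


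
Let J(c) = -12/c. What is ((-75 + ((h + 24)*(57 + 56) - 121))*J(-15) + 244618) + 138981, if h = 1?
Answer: 1928511/5 ≈ 3.8570e+5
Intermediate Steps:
((-75 + ((h + 24)*(57 + 56) - 121))*J(-15) + 244618) + 138981 = ((-75 + ((1 + 24)*(57 + 56) - 121))*(-12/(-15)) + 244618) + 138981 = ((-75 + (25*113 - 121))*(-12*(-1/15)) + 244618) + 138981 = ((-75 + (2825 - 121))*(4/5) + 244618) + 138981 = ((-75 + 2704)*(4/5) + 244618) + 138981 = (2629*(4/5) + 244618) + 138981 = (10516/5 + 244618) + 138981 = 1233606/5 + 138981 = 1928511/5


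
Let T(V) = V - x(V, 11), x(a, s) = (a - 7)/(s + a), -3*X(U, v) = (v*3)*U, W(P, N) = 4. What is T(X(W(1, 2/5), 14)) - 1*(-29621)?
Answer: 147818/5 ≈ 29564.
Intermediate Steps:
X(U, v) = -U*v (X(U, v) = -v*3*U/3 = -3*v*U/3 = -U*v)
x(a, s) = (-7 + a)/(a + s)
T(V) = V - (-7 + V)/(11 + V) (T(V) = V - (-7 + V)/(V + 11) = V - (-7 + V)/(11 + V))
T(X(W(1, 2/5), 14)) - 1*(-29621) = (7 - (-1)*4*14 + (-1*4*14)*(11 - 1*4*14))/(11 - 1*4*14) - 1*(-29621) = (7 - 1*(-56) - 56*(11 - 56))/(11 - 56) + 29621 = (7 + 56 - 56*(-45))/(-45) + 29621 = -(7 + 56 + 2520)/45 + 29621 = -1/45*2583 + 29621 = -287/5 + 29621 = 147818/5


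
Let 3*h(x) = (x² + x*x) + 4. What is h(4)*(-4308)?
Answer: -51696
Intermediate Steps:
h(x) = 4/3 + 2*x²/3 (h(x) = ((x² + x*x) + 4)/3 = ((x² + x²) + 4)/3 = (2*x² + 4)/3 = (4 + 2*x²)/3 = 4/3 + 2*x²/3)
h(4)*(-4308) = (4/3 + (⅔)*4²)*(-4308) = (4/3 + (⅔)*16)*(-4308) = (4/3 + 32/3)*(-4308) = 12*(-4308) = -51696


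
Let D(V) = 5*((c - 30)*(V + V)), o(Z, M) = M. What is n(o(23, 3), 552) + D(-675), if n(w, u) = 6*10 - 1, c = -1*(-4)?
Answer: 175559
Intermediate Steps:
c = 4
n(w, u) = 59 (n(w, u) = 60 - 1 = 59)
D(V) = -260*V (D(V) = 5*((4 - 30)*(V + V)) = 5*(-52*V) = -260*V)
n(o(23, 3), 552) + D(-675) = 59 - 260*(-675) = 59 + 175500 = 175559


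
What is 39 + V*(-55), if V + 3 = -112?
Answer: 6364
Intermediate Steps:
V = -115 (V = -3 - 112 = -115)
39 + V*(-55) = 39 - 115*(-55) = 39 + 6325 = 6364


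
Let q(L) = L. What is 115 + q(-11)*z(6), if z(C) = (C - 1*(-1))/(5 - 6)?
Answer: 192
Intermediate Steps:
z(C) = -1 - C (z(C) = (C + 1)/(-1) = (1 + C)*(-1) = -1 - C)
115 + q(-11)*z(6) = 115 - 11*(-1 - 1*6) = 115 - 11*(-1 - 6) = 115 - 11*(-7) = 115 + 77 = 192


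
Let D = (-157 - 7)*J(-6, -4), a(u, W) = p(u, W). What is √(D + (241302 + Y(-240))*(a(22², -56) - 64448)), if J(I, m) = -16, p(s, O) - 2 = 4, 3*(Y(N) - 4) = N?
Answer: 2*I*√3886270817 ≈ 1.2468e+5*I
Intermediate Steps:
Y(N) = 4 + N/3
p(s, O) = 6 (p(s, O) = 2 + 4 = 6)
a(u, W) = 6
D = 2624 (D = (-157 - 7)*(-16) = -164*(-16) = 2624)
√(D + (241302 + Y(-240))*(a(22², -56) - 64448)) = √(2624 + (241302 + (4 + (⅓)*(-240)))*(6 - 64448)) = √(2624 + (241302 + (4 - 80))*(-64442)) = √(2624 + (241302 - 76)*(-64442)) = √(2624 + 241226*(-64442)) = √(2624 - 15545085892) = √(-15545083268) = 2*I*√3886270817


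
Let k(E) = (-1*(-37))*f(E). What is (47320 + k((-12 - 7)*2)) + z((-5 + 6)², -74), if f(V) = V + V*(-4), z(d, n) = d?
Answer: 51539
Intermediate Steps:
f(V) = -3*V (f(V) = V - 4*V = -3*V)
k(E) = -111*E (k(E) = (-1*(-37))*(-3*E) = 37*(-3*E) = -111*E)
(47320 + k((-12 - 7)*2)) + z((-5 + 6)², -74) = (47320 - 111*(-12 - 7)*2) + (-5 + 6)² = (47320 - (-2109)*2) + 1² = (47320 - 111*(-38)) + 1 = (47320 + 4218) + 1 = 51538 + 1 = 51539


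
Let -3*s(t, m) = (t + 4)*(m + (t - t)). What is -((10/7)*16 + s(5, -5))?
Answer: -265/7 ≈ -37.857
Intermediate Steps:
s(t, m) = -m*(4 + t)/3 (s(t, m) = -(t + 4)*(m + (t - t))/3 = -(4 + t)*(m + 0)/3 = -(4 + t)*m/3 = -m*(4 + t)/3)
-((10/7)*16 + s(5, -5)) = -((10/7)*16 - 1/3*(-5)*(4 + 5)) = -((10*(1/7))*16 - 1/3*(-5)*9) = -((10/7)*16 + 15) = -(160/7 + 15) = -1*265/7 = -265/7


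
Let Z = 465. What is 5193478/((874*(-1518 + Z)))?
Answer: -2596739/460161 ≈ -5.6431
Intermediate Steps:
5193478/((874*(-1518 + Z))) = 5193478/((874*(-1518 + 465))) = 5193478/((874*(-1053))) = 5193478/(-920322) = 5193478*(-1/920322) = -2596739/460161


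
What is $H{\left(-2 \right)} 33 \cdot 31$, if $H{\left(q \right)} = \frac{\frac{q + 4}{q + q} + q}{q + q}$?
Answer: $\frac{5115}{8} \approx 639.38$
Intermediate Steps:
$H{\left(q \right)} = \frac{q + \frac{4 + q}{2 q}}{2 q}$ ($H{\left(q \right)} = \frac{\frac{4 + q}{2 q} + q}{2 q} = \frac{1}{2 q} \left(\left(4 + q\right) \frac{1}{2 q} + q\right) = \frac{1}{2 q} \left(\frac{4 + q}{2 q} + q\right) = \frac{1}{2 q} \left(q + \frac{4 + q}{2 q}\right) = \frac{q + \frac{4 + q}{2 q}}{2 q}$)
$H{\left(-2 \right)} 33 \cdot 31 = \frac{4 - 2 + 2 \left(-2\right)^{2}}{4 \cdot 4} \cdot 33 \cdot 31 = \frac{1}{4} \cdot \frac{1}{4} \left(4 - 2 + 2 \cdot 4\right) 33 \cdot 31 = \frac{1}{4} \cdot \frac{1}{4} \left(4 - 2 + 8\right) 33 \cdot 31 = \frac{1}{4} \cdot \frac{1}{4} \cdot 10 \cdot 33 \cdot 31 = \frac{5}{8} \cdot 33 \cdot 31 = \frac{165}{8} \cdot 31 = \frac{5115}{8}$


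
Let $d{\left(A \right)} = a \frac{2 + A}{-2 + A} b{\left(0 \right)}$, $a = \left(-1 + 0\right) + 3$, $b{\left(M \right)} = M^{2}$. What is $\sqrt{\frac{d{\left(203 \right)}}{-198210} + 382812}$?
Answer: $2 \sqrt{95703} \approx 618.72$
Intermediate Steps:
$a = 2$ ($a = -1 + 3 = 2$)
$d{\left(A \right)} = 0$ ($d{\left(A \right)} = 2 \frac{2 + A}{-2 + A} 0^{2} = 2 \frac{2 + A}{-2 + A} 0 = \frac{2 \left(2 + A\right)}{-2 + A} 0 = 0$)
$\sqrt{\frac{d{\left(203 \right)}}{-198210} + 382812} = \sqrt{\frac{0}{-198210} + 382812} = \sqrt{0 \left(- \frac{1}{198210}\right) + 382812} = \sqrt{0 + 382812} = \sqrt{382812} = 2 \sqrt{95703}$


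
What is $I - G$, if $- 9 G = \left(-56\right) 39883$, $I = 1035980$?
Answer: $\frac{7090372}{9} \approx 7.8782 \cdot 10^{5}$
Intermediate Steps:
$G = \frac{2233448}{9}$ ($G = - \frac{\left(-56\right) 39883}{9} = \left(- \frac{1}{9}\right) \left(-2233448\right) = \frac{2233448}{9} \approx 2.4816 \cdot 10^{5}$)
$I - G = 1035980 - \frac{2233448}{9} = \frac{7090372}{9}$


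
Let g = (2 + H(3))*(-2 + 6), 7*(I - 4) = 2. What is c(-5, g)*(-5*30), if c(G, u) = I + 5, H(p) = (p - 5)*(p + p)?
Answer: -9750/7 ≈ -1392.9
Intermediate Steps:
I = 30/7 (I = 4 + (1/7)*2 = 4 + 2/7 = 30/7 ≈ 4.2857)
H(p) = 2*p*(-5 + p) (H(p) = (-5 + p)*(2*p) = 2*p*(-5 + p))
g = -40 (g = (2 + 2*3*(-5 + 3))*(-2 + 6) = (2 + 2*3*(-2))*4 = (2 - 12)*4 = -10*4 = -40)
c(G, u) = 65/7 (c(G, u) = 30/7 + 5 = 65/7)
c(-5, g)*(-5*30) = 65*(-5*30)/7 = (65/7)*(-150) = -9750/7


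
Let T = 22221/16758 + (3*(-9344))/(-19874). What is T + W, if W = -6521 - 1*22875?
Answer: -28623924241/973826 ≈ -29393.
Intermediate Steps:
W = -29396 (W = -6521 - 22875 = -29396)
T = 2664855/973826 (T = 22221*(1/16758) - 28032*(-1/19874) = 2469/1862 + 14016/9937 = 2664855/973826 ≈ 2.7365)
T + W = 2664855/973826 - 29396 = -28623924241/973826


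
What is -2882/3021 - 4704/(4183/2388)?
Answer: -33947407598/12636843 ≈ -2686.4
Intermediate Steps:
-2882/3021 - 4704/(4183/2388) = -2882*1/3021 - 4704/(4183*(1/2388)) = -2882/3021 - 4704/4183/2388 = -2882/3021 - 4704*2388/4183 = -2882/3021 - 11233152/4183 = -33947407598/12636843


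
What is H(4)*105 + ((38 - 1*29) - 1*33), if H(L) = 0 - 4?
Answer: -444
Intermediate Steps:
H(L) = -4
H(4)*105 + ((38 - 1*29) - 1*33) = -4*105 + ((38 - 1*29) - 1*33) = -420 + ((38 - 29) - 33) = -420 + (9 - 33) = -420 - 24 = -444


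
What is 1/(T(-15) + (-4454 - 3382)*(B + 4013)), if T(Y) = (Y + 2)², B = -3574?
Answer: -1/3439835 ≈ -2.9071e-7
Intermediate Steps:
T(Y) = (2 + Y)²
1/(T(-15) + (-4454 - 3382)*(B + 4013)) = 1/((2 - 15)² + (-4454 - 3382)*(-3574 + 4013)) = 1/((-13)² - 7836*439) = 1/(169 - 3440004) = 1/(-3439835) = -1/3439835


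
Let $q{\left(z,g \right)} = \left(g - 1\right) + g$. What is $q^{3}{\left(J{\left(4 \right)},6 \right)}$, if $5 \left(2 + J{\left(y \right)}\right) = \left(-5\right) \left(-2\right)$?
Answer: $1331$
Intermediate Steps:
$J{\left(y \right)} = 0$ ($J{\left(y \right)} = -2 + \frac{\left(-5\right) \left(-2\right)}{5} = -2 + \frac{1}{5} \cdot 10 = -2 + 2 = 0$)
$q{\left(z,g \right)} = -1 + 2 g$ ($q{\left(z,g \right)} = \left(-1 + g\right) + g = -1 + 2 g$)
$q^{3}{\left(J{\left(4 \right)},6 \right)} = \left(-1 + 2 \cdot 6\right)^{3} = \left(-1 + 12\right)^{3} = 11^{3} = 1331$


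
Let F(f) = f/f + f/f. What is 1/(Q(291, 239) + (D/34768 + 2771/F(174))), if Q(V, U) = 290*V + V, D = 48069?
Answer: 34768/2992408141 ≈ 1.1619e-5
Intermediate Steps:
F(f) = 2 (F(f) = 1 + 1 = 2)
Q(V, U) = 291*V
1/(Q(291, 239) + (D/34768 + 2771/F(174))) = 1/(291*291 + (48069/34768 + 2771/2)) = 1/(84681 + (48069*(1/34768) + 2771*(½))) = 1/(84681 + (48069/34768 + 2771/2)) = 1/(84681 + 48219133/34768) = 1/(2992408141/34768) = 34768/2992408141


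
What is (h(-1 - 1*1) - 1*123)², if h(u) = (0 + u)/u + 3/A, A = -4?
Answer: 241081/16 ≈ 15068.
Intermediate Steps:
h(u) = ¼ (h(u) = (0 + u)/u + 3/(-4) = u/u + 3*(-¼) = 1 - ¾ = ¼)
(h(-1 - 1*1) - 1*123)² = (¼ - 1*123)² = (¼ - 123)² = (-491/4)² = 241081/16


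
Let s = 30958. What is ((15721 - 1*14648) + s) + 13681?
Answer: 45712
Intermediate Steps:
((15721 - 1*14648) + s) + 13681 = ((15721 - 1*14648) + 30958) + 13681 = ((15721 - 14648) + 30958) + 13681 = (1073 + 30958) + 13681 = 32031 + 13681 = 45712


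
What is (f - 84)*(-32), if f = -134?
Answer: 6976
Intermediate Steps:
(f - 84)*(-32) = (-134 - 84)*(-32) = -218*(-32) = 6976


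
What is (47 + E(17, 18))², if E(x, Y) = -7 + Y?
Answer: 3364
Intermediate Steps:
(47 + E(17, 18))² = (47 + (-7 + 18))² = (47 + 11)² = 58² = 3364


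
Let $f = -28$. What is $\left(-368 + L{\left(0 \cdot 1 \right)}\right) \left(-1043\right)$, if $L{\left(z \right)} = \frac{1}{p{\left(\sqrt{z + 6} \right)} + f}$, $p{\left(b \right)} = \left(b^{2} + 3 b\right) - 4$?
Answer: $\frac{119382823}{311} + \frac{3129 \sqrt{6}}{622} \approx 3.8388 \cdot 10^{5}$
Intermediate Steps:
$p{\left(b \right)} = -4 + b^{2} + 3 b$
$L{\left(z \right)} = \frac{1}{-26 + z + 3 \sqrt{6 + z}}$ ($L{\left(z \right)} = \frac{1}{\left(-4 + \left(\sqrt{z + 6}\right)^{2} + 3 \sqrt{z + 6}\right) - 28} = \frac{1}{\left(-4 + \left(\sqrt{6 + z}\right)^{2} + 3 \sqrt{6 + z}\right) - 28} = \frac{1}{\left(-4 + \left(6 + z\right) + 3 \sqrt{6 + z}\right) - 28} = \frac{1}{\left(2 + z + 3 \sqrt{6 + z}\right) - 28} = \frac{1}{-26 + z + 3 \sqrt{6 + z}}$)
$\left(-368 + L{\left(0 \cdot 1 \right)}\right) \left(-1043\right) = \left(-368 + \frac{1}{-26 + 0 \cdot 1 + 3 \sqrt{6 + 0 \cdot 1}}\right) \left(-1043\right) = \left(-368 + \frac{1}{-26 + 0 + 3 \sqrt{6 + 0}}\right) \left(-1043\right) = \left(-368 + \frac{1}{-26 + 0 + 3 \sqrt{6}}\right) \left(-1043\right) = \left(-368 + \frac{1}{-26 + 3 \sqrt{6}}\right) \left(-1043\right) = 383824 - \frac{1043}{-26 + 3 \sqrt{6}}$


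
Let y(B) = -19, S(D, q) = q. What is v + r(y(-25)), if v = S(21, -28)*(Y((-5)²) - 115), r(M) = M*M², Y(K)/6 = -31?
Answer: 1569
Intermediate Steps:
Y(K) = -186 (Y(K) = 6*(-31) = -186)
r(M) = M³
v = 8428 (v = -28*(-186 - 115) = -28*(-301) = 8428)
v + r(y(-25)) = 8428 + (-19)³ = 8428 - 6859 = 1569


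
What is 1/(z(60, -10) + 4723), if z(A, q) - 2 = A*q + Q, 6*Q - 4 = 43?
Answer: 6/24797 ≈ 0.00024196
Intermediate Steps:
Q = 47/6 (Q = 2/3 + (1/6)*43 = 2/3 + 43/6 = 47/6 ≈ 7.8333)
z(A, q) = 59/6 + A*q (z(A, q) = 2 + (A*q + 47/6) = 2 + (47/6 + A*q) = 59/6 + A*q)
1/(z(60, -10) + 4723) = 1/((59/6 + 60*(-10)) + 4723) = 1/((59/6 - 600) + 4723) = 1/(-3541/6 + 4723) = 1/(24797/6) = 6/24797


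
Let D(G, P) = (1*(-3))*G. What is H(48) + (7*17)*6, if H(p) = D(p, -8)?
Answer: 570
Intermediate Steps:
D(G, P) = -3*G
H(p) = -3*p
H(48) + (7*17)*6 = -3*48 + (7*17)*6 = -144 + 119*6 = -144 + 714 = 570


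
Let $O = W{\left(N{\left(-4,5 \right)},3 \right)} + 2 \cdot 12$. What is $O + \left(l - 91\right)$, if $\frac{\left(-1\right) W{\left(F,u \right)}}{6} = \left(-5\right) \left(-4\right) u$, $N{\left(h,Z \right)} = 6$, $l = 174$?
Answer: $-253$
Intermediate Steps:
$W{\left(F,u \right)} = - 120 u$ ($W{\left(F,u \right)} = - 6 \left(-5\right) \left(-4\right) u = - 6 \cdot 20 u = - 120 u$)
$O = -336$ ($O = \left(-120\right) 3 + 2 \cdot 12 = -360 + 24 = -336$)
$O + \left(l - 91\right) = -336 + \left(174 - 91\right) = -336 + 83 = -253$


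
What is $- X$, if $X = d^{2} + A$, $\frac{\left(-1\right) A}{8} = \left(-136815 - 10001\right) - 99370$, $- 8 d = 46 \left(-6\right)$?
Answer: $- \frac{7882713}{4} \approx -1.9707 \cdot 10^{6}$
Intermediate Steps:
$d = \frac{69}{2}$ ($d = - \frac{46 \left(-6\right)}{8} = \left(- \frac{1}{8}\right) \left(-276\right) = \frac{69}{2} \approx 34.5$)
$A = 1969488$ ($A = - 8 \left(\left(-136815 - 10001\right) - 99370\right) = - 8 \left(-146816 - 99370\right) = \left(-8\right) \left(-246186\right) = 1969488$)
$X = \frac{7882713}{4}$ ($X = \left(\frac{69}{2}\right)^{2} + 1969488 = \frac{4761}{4} + 1969488 = \frac{7882713}{4} \approx 1.9707 \cdot 10^{6}$)
$- X = \left(-1\right) \frac{7882713}{4} = - \frac{7882713}{4}$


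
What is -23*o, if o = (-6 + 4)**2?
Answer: -92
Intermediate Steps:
o = 4 (o = (-2)**2 = 4)
-23*o = -23*4 = -92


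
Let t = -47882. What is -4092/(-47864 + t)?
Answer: 2046/47873 ≈ 0.042738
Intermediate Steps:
-4092/(-47864 + t) = -4092/(-47864 - 47882) = -4092/(-95746) = -4092*(-1/95746) = 2046/47873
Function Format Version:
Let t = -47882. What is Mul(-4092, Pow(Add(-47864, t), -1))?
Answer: Rational(2046, 47873) ≈ 0.042738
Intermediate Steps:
Mul(-4092, Pow(Add(-47864, t), -1)) = Mul(-4092, Pow(Add(-47864, -47882), -1)) = Mul(-4092, Pow(-95746, -1)) = Mul(-4092, Rational(-1, 95746)) = Rational(2046, 47873)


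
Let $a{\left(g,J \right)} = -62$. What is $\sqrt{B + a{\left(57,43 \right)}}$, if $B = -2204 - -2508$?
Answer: $11 \sqrt{2} \approx 15.556$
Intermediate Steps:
$B = 304$ ($B = -2204 + 2508 = 304$)
$\sqrt{B + a{\left(57,43 \right)}} = \sqrt{304 - 62} = \sqrt{242} = 11 \sqrt{2}$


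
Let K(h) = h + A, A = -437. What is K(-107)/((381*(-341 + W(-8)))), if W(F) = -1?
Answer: 272/65151 ≈ 0.0041749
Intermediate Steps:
K(h) = -437 + h (K(h) = h - 437 = -437 + h)
K(-107)/((381*(-341 + W(-8)))) = (-437 - 107)/((381*(-341 - 1))) = -544/(381*(-342)) = -544/(-130302) = -544*(-1/130302) = 272/65151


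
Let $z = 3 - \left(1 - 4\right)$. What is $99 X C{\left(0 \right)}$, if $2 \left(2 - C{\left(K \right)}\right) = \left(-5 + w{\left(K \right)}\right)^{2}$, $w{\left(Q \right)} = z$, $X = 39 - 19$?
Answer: $2970$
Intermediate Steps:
$X = 20$
$z = 6$ ($z = 3 - \left(1 - 4\right) = 3 - -3 = 3 + 3 = 6$)
$w{\left(Q \right)} = 6$
$C{\left(K \right)} = \frac{3}{2}$ ($C{\left(K \right)} = 2 - \frac{\left(-5 + 6\right)^{2}}{2} = 2 - \frac{1^{2}}{2} = 2 - \frac{1}{2} = \frac{3}{2}$)
$99 X C{\left(0 \right)} = 99 \cdot 20 \cdot \frac{3}{2} = 1980 \cdot \frac{3}{2} = 2970$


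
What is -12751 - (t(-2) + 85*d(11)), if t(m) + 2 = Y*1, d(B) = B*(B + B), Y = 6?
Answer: -33325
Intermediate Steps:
d(B) = 2*B² (d(B) = B*(2*B) = 2*B²)
t(m) = 4 (t(m) = -2 + 6*1 = -2 + 6 = 4)
-12751 - (t(-2) + 85*d(11)) = -12751 - (4 + 85*(2*11²)) = -12751 - (4 + 85*(2*121)) = -12751 - (4 + 85*242) = -12751 - (4 + 20570) = -12751 - 1*20574 = -12751 - 20574 = -33325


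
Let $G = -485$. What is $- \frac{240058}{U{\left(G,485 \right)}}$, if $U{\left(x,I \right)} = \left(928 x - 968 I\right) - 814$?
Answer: $\frac{1319}{5057} \approx 0.26083$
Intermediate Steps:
$U{\left(x,I \right)} = -814 - 968 I + 928 x$ ($U{\left(x,I \right)} = \left(- 968 I + 928 x\right) - 814 = -814 - 968 I + 928 x$)
$- \frac{240058}{U{\left(G,485 \right)}} = - \frac{240058}{-814 - 469480 + 928 \left(-485\right)} = - \frac{240058}{-814 - 469480 - 450080} = - \frac{240058}{-920374} = \left(-240058\right) \left(- \frac{1}{920374}\right) = \frac{1319}{5057}$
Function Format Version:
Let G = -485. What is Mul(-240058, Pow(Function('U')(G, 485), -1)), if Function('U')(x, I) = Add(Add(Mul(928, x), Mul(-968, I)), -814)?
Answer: Rational(1319, 5057) ≈ 0.26083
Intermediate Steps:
Function('U')(x, I) = Add(-814, Mul(-968, I), Mul(928, x)) (Function('U')(x, I) = Add(Add(Mul(-968, I), Mul(928, x)), -814) = Add(-814, Mul(-968, I), Mul(928, x)))
Mul(-240058, Pow(Function('U')(G, 485), -1)) = Mul(-240058, Pow(Add(-814, Mul(-968, 485), Mul(928, -485)), -1)) = Mul(-240058, Pow(Add(-814, -469480, -450080), -1)) = Mul(-240058, Pow(-920374, -1)) = Mul(-240058, Rational(-1, 920374)) = Rational(1319, 5057)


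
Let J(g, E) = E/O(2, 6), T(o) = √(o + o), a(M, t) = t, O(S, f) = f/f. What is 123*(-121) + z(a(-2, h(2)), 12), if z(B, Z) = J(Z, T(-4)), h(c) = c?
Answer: -14883 + 2*I*√2 ≈ -14883.0 + 2.8284*I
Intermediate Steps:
O(S, f) = 1
T(o) = √2*√o (T(o) = √(2*o) = √2*√o)
J(g, E) = E (J(g, E) = E/1 = E*1 = E)
z(B, Z) = 2*I*√2 (z(B, Z) = √2*√(-4) = √2*(2*I) = 2*I*√2)
123*(-121) + z(a(-2, h(2)), 12) = 123*(-121) + 2*I*√2 = -14883 + 2*I*√2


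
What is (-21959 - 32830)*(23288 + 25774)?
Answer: -2688057918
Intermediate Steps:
(-21959 - 32830)*(23288 + 25774) = -54789*49062 = -2688057918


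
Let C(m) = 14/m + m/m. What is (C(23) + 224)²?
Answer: 26925721/529 ≈ 50899.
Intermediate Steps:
C(m) = 1 + 14/m (C(m) = 14/m + 1 = 1 + 14/m)
(C(23) + 224)² = ((14 + 23)/23 + 224)² = ((1/23)*37 + 224)² = (37/23 + 224)² = (5189/23)² = 26925721/529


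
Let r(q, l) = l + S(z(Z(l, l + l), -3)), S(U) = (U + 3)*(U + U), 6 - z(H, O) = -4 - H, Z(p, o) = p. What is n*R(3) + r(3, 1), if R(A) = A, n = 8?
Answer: 333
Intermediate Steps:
z(H, O) = 10 + H (z(H, O) = 6 - (-4 - H) = 6 + (4 + H) = 10 + H)
S(U) = 2*U*(3 + U) (S(U) = (3 + U)*(2*U) = 2*U*(3 + U))
r(q, l) = l + 2*(10 + l)*(13 + l) (r(q, l) = l + 2*(10 + l)*(3 + (10 + l)) = l + 2*(10 + l)*(13 + l))
n*R(3) + r(3, 1) = 8*3 + (1 + 2*(10 + 1)*(13 + 1)) = 24 + (1 + 2*11*14) = 24 + (1 + 308) = 24 + 309 = 333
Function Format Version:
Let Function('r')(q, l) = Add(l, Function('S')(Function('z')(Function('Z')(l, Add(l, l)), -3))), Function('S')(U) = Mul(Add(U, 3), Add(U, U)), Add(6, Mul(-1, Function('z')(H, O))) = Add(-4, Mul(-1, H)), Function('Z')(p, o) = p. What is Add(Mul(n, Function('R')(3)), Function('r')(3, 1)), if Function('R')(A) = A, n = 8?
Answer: 333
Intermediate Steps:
Function('z')(H, O) = Add(10, H) (Function('z')(H, O) = Add(6, Mul(-1, Add(-4, Mul(-1, H)))) = Add(6, Add(4, H)) = Add(10, H))
Function('S')(U) = Mul(2, U, Add(3, U)) (Function('S')(U) = Mul(Add(3, U), Mul(2, U)) = Mul(2, U, Add(3, U)))
Function('r')(q, l) = Add(l, Mul(2, Add(10, l), Add(13, l))) (Function('r')(q, l) = Add(l, Mul(2, Add(10, l), Add(3, Add(10, l)))) = Add(l, Mul(2, Add(10, l), Add(13, l))))
Add(Mul(n, Function('R')(3)), Function('r')(3, 1)) = Add(Mul(8, 3), Add(1, Mul(2, Add(10, 1), Add(13, 1)))) = Add(24, Add(1, Mul(2, 11, 14))) = Add(24, Add(1, 308)) = Add(24, 309) = 333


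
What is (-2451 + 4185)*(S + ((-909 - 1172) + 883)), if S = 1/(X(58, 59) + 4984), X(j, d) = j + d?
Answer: -10596468798/5101 ≈ -2.0773e+6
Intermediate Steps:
X(j, d) = d + j
S = 1/5101 (S = 1/((59 + 58) + 4984) = 1/(117 + 4984) = 1/5101 ≈ 0.00019604)
(-2451 + 4185)*(S + ((-909 - 1172) + 883)) = (-2451 + 4185)*(1/5101 + ((-909 - 1172) + 883)) = 1734*(1/5101 + (-2081 + 883)) = 1734*(1/5101 - 1198) = 1734*(-6110997/5101) = -10596468798/5101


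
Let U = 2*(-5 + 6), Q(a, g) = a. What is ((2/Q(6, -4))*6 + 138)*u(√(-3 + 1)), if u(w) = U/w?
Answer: -140*I*√2 ≈ -197.99*I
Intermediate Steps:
U = 2 (U = 2*1 = 2)
u(w) = 2/w
((2/Q(6, -4))*6 + 138)*u(√(-3 + 1)) = ((2/6)*6 + 138)*(2/(√(-3 + 1))) = ((2*(⅙))*6 + 138)*(2/(√(-2))) = ((⅓)*6 + 138)*(2/((I*√2))) = (2 + 138)*(2*(-I*√2/2)) = 140*(-I*√2) = -140*I*√2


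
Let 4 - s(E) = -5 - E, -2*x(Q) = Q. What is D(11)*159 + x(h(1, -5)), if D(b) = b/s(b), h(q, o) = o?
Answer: 1799/20 ≈ 89.950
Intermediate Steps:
x(Q) = -Q/2
s(E) = 9 + E (s(E) = 4 - (-5 - E) = 4 + (5 + E) = 9 + E)
D(b) = b/(9 + b)
D(11)*159 + x(h(1, -5)) = (11/(9 + 11))*159 - ½*(-5) = (11/20)*159 + 5/2 = 1749/20 + 5/2 = 1799/20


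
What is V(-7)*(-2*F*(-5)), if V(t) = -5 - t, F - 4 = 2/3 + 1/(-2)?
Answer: 250/3 ≈ 83.333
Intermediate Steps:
F = 25/6 (F = 4 + (2/3 + 1/(-2)) = 4 + (2*(⅓) + 1*(-½)) = 4 + (⅔ - ½) = 4 + ⅙ = 25/6 ≈ 4.1667)
V(-7)*(-2*F*(-5)) = (-5 - 1*(-7))*(-2*25/6*(-5)) = (-5 + 7)*(-25/3*(-5)) = 2*(125/3) = 250/3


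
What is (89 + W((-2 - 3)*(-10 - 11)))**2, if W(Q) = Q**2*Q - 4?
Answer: 1340292444100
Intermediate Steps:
W(Q) = -4 + Q**3 (W(Q) = Q**3 - 4 = -4 + Q**3)
(89 + W((-2 - 3)*(-10 - 11)))**2 = (89 + (-4 + ((-2 - 3)*(-10 - 11))**3))**2 = (89 + (-4 + (-5*(-21))**3))**2 = (89 + (-4 + 105**3))**2 = (89 + (-4 + 1157625))**2 = (89 + 1157621)**2 = 1157710**2 = 1340292444100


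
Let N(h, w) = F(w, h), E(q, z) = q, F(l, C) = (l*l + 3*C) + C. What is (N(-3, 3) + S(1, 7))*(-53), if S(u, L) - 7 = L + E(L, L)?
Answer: -954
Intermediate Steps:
F(l, C) = l² + 4*C (F(l, C) = (l² + 3*C) + C = l² + 4*C)
N(h, w) = w² + 4*h
S(u, L) = 7 + 2*L (S(u, L) = 7 + (L + L) = 7 + 2*L)
(N(-3, 3) + S(1, 7))*(-53) = ((3² + 4*(-3)) + (7 + 2*7))*(-53) = ((9 - 12) + (7 + 14))*(-53) = (-3 + 21)*(-53) = 18*(-53) = -954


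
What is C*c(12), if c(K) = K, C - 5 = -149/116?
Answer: 1293/29 ≈ 44.586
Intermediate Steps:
C = 431/116 (C = 5 - 149/116 = 431/116 ≈ 3.7155)
C*c(12) = (431/116)*12 = 1293/29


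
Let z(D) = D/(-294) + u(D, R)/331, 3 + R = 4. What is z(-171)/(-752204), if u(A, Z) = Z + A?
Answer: -2207/24399993352 ≈ -9.0451e-8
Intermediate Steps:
R = 1 (R = -3 + 4 = 1)
u(A, Z) = A + Z
z(D) = 1/331 - 37*D/97314 (z(D) = D/(-294) + (D + 1)/331 = D*(-1/294) + (1 + D)*(1/331) = -D/294 + (1/331 + D/331) = 1/331 - 37*D/97314)
z(-171)/(-752204) = (1/331 - 37/97314*(-171))/(-752204) = (1/331 + 2109/32438)*(-1/752204) = (2207/32438)*(-1/752204) = -2207/24399993352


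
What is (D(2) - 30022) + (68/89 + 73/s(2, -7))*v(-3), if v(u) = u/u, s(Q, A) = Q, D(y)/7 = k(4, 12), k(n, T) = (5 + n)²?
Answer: -5236357/178 ≈ -29418.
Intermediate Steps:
D(y) = 567 (D(y) = 7*(5 + 4)² = 7*9² = 7*81 = 567)
v(u) = 1
(D(2) - 30022) + (68/89 + 73/s(2, -7))*v(-3) = (567 - 30022) + (68/89 + 73/2)*1 = -29455 + (68*(1/89) + 73*(½))*1 = -29455 + (68/89 + 73/2)*1 = -29455 + (6633/178)*1 = -29455 + 6633/178 = -5236357/178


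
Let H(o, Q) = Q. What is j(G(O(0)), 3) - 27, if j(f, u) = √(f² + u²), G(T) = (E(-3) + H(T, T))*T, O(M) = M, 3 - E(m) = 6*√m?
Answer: -24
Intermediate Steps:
E(m) = 3 - 6*√m
G(T) = T*(3 + T - 6*I*√3) (G(T) = ((3 - 6*I*√3) + T)*T = (3 + T - 6*I*√3)*T = T*(3 + T - 6*I*√3))
j(G(O(0)), 3) - 27 = √((0*(3 + 0 - 6*I*√3))² + 3²) - 27 = √((0*(3 - 6*I*√3))² + 9) - 27 = √(0² + 9) - 27 = √(0 + 9) - 27 = √9 - 27 = 3 - 27 = -24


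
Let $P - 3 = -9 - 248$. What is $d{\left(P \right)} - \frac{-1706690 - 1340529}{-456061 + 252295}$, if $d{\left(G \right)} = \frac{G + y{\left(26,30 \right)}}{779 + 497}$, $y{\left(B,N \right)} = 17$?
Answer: $- \frac{1968271993}{130002708} \approx -15.14$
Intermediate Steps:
$P = -254$ ($P = 3 - 257 = -254$)
$d{\left(G \right)} = \frac{17}{1276} + \frac{G}{1276}$ ($d{\left(G \right)} = \frac{G + 17}{779 + 497} = \frac{17 + G}{1276} = \left(17 + G\right) \frac{1}{1276} = \frac{17}{1276} + \frac{G}{1276}$)
$d{\left(P \right)} - \frac{-1706690 - 1340529}{-456061 + 252295} = \left(\frac{17}{1276} + \frac{1}{1276} \left(-254\right)\right) - \frac{-1706690 - 1340529}{-456061 + 252295} = \left(\frac{17}{1276} - \frac{127}{638}\right) - - \frac{3047219}{-203766} = - \frac{237}{1276} - \left(-3047219\right) \left(- \frac{1}{203766}\right) = - \frac{237}{1276} - \frac{3047219}{203766} = - \frac{1968271993}{130002708}$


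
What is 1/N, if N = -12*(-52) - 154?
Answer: 1/470 ≈ 0.0021277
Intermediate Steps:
N = 470 (N = 624 - 154 = 470)
1/N = 1/470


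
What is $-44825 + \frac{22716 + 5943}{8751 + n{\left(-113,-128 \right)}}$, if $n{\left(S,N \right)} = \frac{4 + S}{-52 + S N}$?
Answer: $- \frac{5652884723467}{126119303} \approx -44822.0$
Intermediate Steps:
$n{\left(S,N \right)} = \frac{4 + S}{-52 + N S}$
$-44825 + \frac{22716 + 5943}{8751 + n{\left(-113,-128 \right)}} = -44825 + \frac{22716 + 5943}{8751 + \frac{4 - 113}{-52 - -14464}} = -44825 + \frac{28659}{8751 + \frac{1}{-52 + 14464} \left(-109\right)} = -44825 + \frac{28659}{8751 + \frac{1}{14412} \left(-109\right)} = -44825 + \frac{28659}{8751 - \frac{109}{14412}} = -44825 + \frac{28659}{\frac{126119303}{14412}} = -44825 + 28659 \cdot \frac{14412}{126119303} = -44825 + \frac{413033508}{126119303} = - \frac{5652884723467}{126119303}$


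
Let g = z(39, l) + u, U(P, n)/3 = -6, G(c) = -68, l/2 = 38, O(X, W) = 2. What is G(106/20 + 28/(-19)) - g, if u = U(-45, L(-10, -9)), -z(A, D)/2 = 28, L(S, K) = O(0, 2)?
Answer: 6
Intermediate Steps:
l = 76 (l = 2*38 = 76)
L(S, K) = 2
z(A, D) = -56 (z(A, D) = -2*28 = -56)
U(P, n) = -18 (U(P, n) = 3*(-6) = -18)
u = -18
g = -74 (g = -56 - 18 = -74)
G(106/20 + 28/(-19)) - g = -68 - 1*(-74) = -68 + 74 = 6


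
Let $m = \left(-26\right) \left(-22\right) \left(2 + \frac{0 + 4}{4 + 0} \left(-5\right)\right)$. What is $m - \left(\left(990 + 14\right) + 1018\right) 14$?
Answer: $-30024$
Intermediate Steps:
$m = -1716$ ($m = 572 \left(2 + \frac{4}{4} \left(-5\right)\right) = 572 \left(2 + 4 \cdot \frac{1}{4} \left(-5\right)\right) = 572 \left(2 + 1 \left(-5\right)\right) = 572 \left(2 - 5\right) = 572 \left(-3\right) = -1716$)
$m - \left(\left(990 + 14\right) + 1018\right) 14 = -1716 - \left(\left(990 + 14\right) + 1018\right) 14 = -1716 - \left(1004 + 1018\right) 14 = -1716 - 2022 \cdot 14 = -1716 - 28308 = -30024$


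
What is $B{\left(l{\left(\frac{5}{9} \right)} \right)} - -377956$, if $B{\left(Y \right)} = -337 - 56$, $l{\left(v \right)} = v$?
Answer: $377563$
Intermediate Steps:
$B{\left(Y \right)} = -393$ ($B{\left(Y \right)} = -337 + \left(-137 + 81\right) = -337 - 56 = -393$)
$B{\left(l{\left(\frac{5}{9} \right)} \right)} - -377956 = -393 - -377956 = -393 + 377956 = 377563$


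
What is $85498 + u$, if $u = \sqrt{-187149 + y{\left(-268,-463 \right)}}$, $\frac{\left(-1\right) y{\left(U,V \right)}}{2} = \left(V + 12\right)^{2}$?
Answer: $85498 + i \sqrt{593951} \approx 85498.0 + 770.68 i$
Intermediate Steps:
$y{\left(U,V \right)} = - 2 \left(12 + V\right)^{2}$ ($y{\left(U,V \right)} = - 2 \left(V + 12\right)^{2} = - 2 \left(12 + V\right)^{2}$)
$u = i \sqrt{593951}$ ($u = \sqrt{-187149 - 2 \left(12 - 463\right)^{2}} = \sqrt{-187149 - 2 \left(-451\right)^{2}} = \sqrt{-187149 - 406802} = \sqrt{-593951} = i \sqrt{593951} \approx 770.68 i$)
$85498 + u = 85498 + i \sqrt{593951}$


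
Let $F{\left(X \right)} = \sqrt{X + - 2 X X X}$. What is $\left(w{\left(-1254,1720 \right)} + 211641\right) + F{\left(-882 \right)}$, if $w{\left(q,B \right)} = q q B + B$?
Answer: $2704940881 + 21 \sqrt{3111694} \approx 2.705 \cdot 10^{9}$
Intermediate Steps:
$w{\left(q,B \right)} = B + B q^{2}$ ($w{\left(q,B \right)} = q^{2} B + B = B q^{2} + B = B + B q^{2}$)
$F{\left(X \right)} = \sqrt{X - 2 X^{3}}$ ($F{\left(X \right)} = \sqrt{X + - 2 X^{2} X} = \sqrt{X - 2 X^{3}}$)
$\left(w{\left(-1254,1720 \right)} + 211641\right) + F{\left(-882 \right)} = \left(1720 \left(1 + \left(-1254\right)^{2}\right) + 211641\right) + \sqrt{-882 - 2 \left(-882\right)^{3}} = \left(1720 \left(1 + 1572516\right) + 211641\right) + \sqrt{-882 - -1372257936} = \left(1720 \cdot 1572517 + 211641\right) + \sqrt{-882 + 1372257936} = \left(2704729240 + 211641\right) + \sqrt{1372257054} = 2704940881 + 21 \sqrt{3111694}$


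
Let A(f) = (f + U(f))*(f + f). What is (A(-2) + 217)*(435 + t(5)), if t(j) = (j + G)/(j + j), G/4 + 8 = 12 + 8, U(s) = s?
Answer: 1025899/10 ≈ 1.0259e+5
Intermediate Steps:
G = 48 (G = -32 + 4*(12 + 8) = -32 + 4*20 = -32 + 80 = 48)
A(f) = 4*f² (A(f) = (f + f)*(f + f) = (2*f)*(2*f) = 4*f²)
t(j) = (48 + j)/(2*j) (t(j) = (j + 48)/(j + j) = (48 + j)/((2*j)) = (48 + j)*(1/(2*j)) = (48 + j)/(2*j))
(A(-2) + 217)*(435 + t(5)) = (4*(-2)² + 217)*(435 + (½)*(48 + 5)/5) = (4*4 + 217)*(435 + (½)*(⅕)*53) = (16 + 217)*(435 + 53/10) = 233*(4403/10) = 1025899/10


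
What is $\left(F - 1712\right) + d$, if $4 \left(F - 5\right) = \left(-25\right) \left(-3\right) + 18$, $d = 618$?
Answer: $- \frac{4263}{4} \approx -1065.8$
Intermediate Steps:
$F = \frac{113}{4}$ ($F = 5 + \frac{\left(-25\right) \left(-3\right) + 18}{4} = 5 + \frac{75 + 18}{4} = 5 + \frac{1}{4} \cdot 93 = 5 + \frac{93}{4} = \frac{113}{4} \approx 28.25$)
$\left(F - 1712\right) + d = \left(\frac{113}{4} - 1712\right) + 618 = - \frac{6735}{4} + 618 = - \frac{4263}{4}$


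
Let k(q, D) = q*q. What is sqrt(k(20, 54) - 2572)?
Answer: 2*I*sqrt(543) ≈ 46.605*I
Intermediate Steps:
k(q, D) = q**2
sqrt(k(20, 54) - 2572) = sqrt(20**2 - 2572) = sqrt(400 - 2572) = sqrt(-2172) = 2*I*sqrt(543)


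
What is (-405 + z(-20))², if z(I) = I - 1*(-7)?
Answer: 174724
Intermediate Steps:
z(I) = 7 + I (z(I) = I + 7 = 7 + I)
(-405 + z(-20))² = (-405 + (7 - 20))² = (-405 - 13)² = (-418)² = 174724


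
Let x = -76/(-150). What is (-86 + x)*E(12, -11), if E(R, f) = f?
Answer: 70532/75 ≈ 940.43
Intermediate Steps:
x = 38/75 (x = -76*(-1/150) = 38/75 ≈ 0.50667)
(-86 + x)*E(12, -11) = (-86 + 38/75)*(-11) = -6412/75*(-11) = 70532/75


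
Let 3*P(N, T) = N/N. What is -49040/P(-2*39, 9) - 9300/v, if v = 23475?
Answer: -46048684/313 ≈ -1.4712e+5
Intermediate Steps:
P(N, T) = ⅓ (P(N, T) = (N/N)/3 = (⅓)*1 = ⅓)
-49040/P(-2*39, 9) - 9300/v = -49040/⅓ - 9300/23475 = -49040*3 - 9300*1/23475 = -147120 - 124/313 = -46048684/313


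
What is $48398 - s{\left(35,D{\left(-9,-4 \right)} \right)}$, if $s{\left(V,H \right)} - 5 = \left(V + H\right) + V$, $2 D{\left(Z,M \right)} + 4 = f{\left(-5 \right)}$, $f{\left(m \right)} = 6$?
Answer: $48322$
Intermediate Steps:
$D{\left(Z,M \right)} = 1$ ($D{\left(Z,M \right)} = -2 + \frac{1}{2} \cdot 6 = -2 + 3 = 1$)
$s{\left(V,H \right)} = 5 + H + 2 V$ ($s{\left(V,H \right)} = 5 + \left(\left(V + H\right) + V\right) = 5 + \left(\left(H + V\right) + V\right) = 5 + \left(H + 2 V\right) = 5 + H + 2 V$)
$48398 - s{\left(35,D{\left(-9,-4 \right)} \right)} = 48398 - \left(5 + 1 + 2 \cdot 35\right) = 48398 - \left(5 + 1 + 70\right) = 48398 - 76 = 48322$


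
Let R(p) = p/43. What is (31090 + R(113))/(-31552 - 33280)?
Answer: -1336983/2787776 ≈ -0.47959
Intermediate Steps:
R(p) = p/43 (R(p) = p*(1/43) = p/43)
(31090 + R(113))/(-31552 - 33280) = (31090 + (1/43)*113)/(-31552 - 33280) = (31090 + 113/43)/(-64832) = (1336983/43)*(-1/64832) = -1336983/2787776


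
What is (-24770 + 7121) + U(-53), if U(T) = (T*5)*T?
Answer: -3604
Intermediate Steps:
U(T) = 5*T**2 (U(T) = (5*T)*T = 5*T**2)
(-24770 + 7121) + U(-53) = (-24770 + 7121) + 5*(-53)**2 = -17649 + 5*2809 = -17649 + 14045 = -3604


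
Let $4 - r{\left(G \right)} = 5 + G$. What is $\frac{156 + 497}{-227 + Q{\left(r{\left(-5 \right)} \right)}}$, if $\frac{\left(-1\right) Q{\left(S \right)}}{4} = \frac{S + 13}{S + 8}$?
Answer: $- \frac{1959}{698} \approx -2.8066$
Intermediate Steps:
$r{\left(G \right)} = -1 - G$ ($r{\left(G \right)} = 4 - \left(5 + G\right) = -1 - G$)
$Q{\left(S \right)} = - \frac{4 \left(13 + S\right)}{8 + S}$ ($Q{\left(S \right)} = - 4 \frac{S + 13}{S + 8} = - 4 \frac{13 + S}{8 + S} = - \frac{4 \left(13 + S\right)}{8 + S}$)
$\frac{156 + 497}{-227 + Q{\left(r{\left(-5 \right)} \right)}} = \frac{156 + 497}{-227 + \frac{4 \left(-13 - \left(-1 - -5\right)\right)}{8 - -4}} = \frac{653}{-227 + \frac{4 \left(-13 - \left(-1 + 5\right)\right)}{8 + \left(-1 + 5\right)}} = \frac{653}{-227 + \frac{4 \left(-13 - 4\right)}{8 + 4}} = \frac{653}{-227 + \frac{4 \left(-13 - 4\right)}{12}} = \frac{653}{-227 + 4 \cdot \frac{1}{12} \left(-17\right)} = \frac{653}{-227 - \frac{17}{3}} = \frac{653}{- \frac{698}{3}} = 653 \left(- \frac{3}{698}\right) = - \frac{1959}{698}$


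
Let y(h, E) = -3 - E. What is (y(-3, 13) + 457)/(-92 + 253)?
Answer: 63/23 ≈ 2.7391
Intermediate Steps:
(y(-3, 13) + 457)/(-92 + 253) = ((-3 - 1*13) + 457)/(-92 + 253) = ((-3 - 13) + 457)/161 = (-16 + 457)*(1/161) = 441*(1/161) = 63/23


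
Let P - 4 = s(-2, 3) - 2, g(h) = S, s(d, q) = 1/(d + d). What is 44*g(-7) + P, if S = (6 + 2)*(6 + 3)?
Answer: 12679/4 ≈ 3169.8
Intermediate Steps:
s(d, q) = 1/(2*d)
S = 72 (S = 8*9 = 72)
g(h) = 72
P = 7/4 (P = 4 + ((1/2)/(-2) - 2) = 4 + ((1/2)*(-1/2) - 2) = 4 + (-1/4 - 2) = 4 - 9/4 = 7/4 ≈ 1.7500)
44*g(-7) + P = 44*72 + 7/4 = 3168 + 7/4 = 12679/4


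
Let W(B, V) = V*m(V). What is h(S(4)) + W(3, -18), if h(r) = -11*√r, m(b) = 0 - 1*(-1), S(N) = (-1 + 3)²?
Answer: -40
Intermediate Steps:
S(N) = 4 (S(N) = 2² = 4)
m(b) = 1 (m(b) = 0 + 1 = 1)
W(B, V) = V (W(B, V) = V*1 = V)
h(S(4)) + W(3, -18) = -11*√4 - 18 = -11*2 - 18 = -22 - 18 = -40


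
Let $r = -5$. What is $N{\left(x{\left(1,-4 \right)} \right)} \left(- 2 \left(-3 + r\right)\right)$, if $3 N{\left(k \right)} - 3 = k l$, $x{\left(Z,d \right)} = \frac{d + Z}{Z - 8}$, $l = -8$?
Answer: $- \frac{16}{7} \approx -2.2857$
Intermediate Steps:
$x{\left(Z,d \right)} = \frac{Z + d}{-8 + Z}$
$N{\left(k \right)} = 1 - \frac{8 k}{3}$ ($N{\left(k \right)} = 1 + \frac{k \left(-8\right)}{3} = 1 + \frac{\left(-8\right) k}{3} = 1 - \frac{8 k}{3}$)
$N{\left(x{\left(1,-4 \right)} \right)} \left(- 2 \left(-3 + r\right)\right) = \left(1 - \frac{8 \frac{1 - 4}{-8 + 1}}{3}\right) \left(- 2 \left(-3 - 5\right)\right) = \left(1 - \frac{8 \frac{1}{-7} \left(-3\right)}{3}\right) \left(\left(-2\right) \left(-8\right)\right) = \left(1 - \frac{8 \left(\left(- \frac{1}{7}\right) \left(-3\right)\right)}{3}\right) 16 = \left(1 - \frac{8}{7}\right) 16 = \left(- \frac{1}{7}\right) 16 = - \frac{16}{7}$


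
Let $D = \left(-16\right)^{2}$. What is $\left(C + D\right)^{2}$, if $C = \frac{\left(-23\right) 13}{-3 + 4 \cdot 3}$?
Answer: $\frac{4020025}{81} \approx 49630.0$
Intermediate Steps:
$D = 256$
$C = - \frac{299}{9}$ ($C = - \frac{299}{-3 + 12} = - \frac{299}{9} \approx -33.222$)
$\left(C + D\right)^{2} = \left(- \frac{299}{9} + 256\right)^{2} = \left(\frac{2005}{9}\right)^{2} = \frac{4020025}{81}$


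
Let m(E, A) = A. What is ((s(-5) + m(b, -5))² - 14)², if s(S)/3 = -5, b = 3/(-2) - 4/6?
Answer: 148996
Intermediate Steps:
b = -13/6 (b = 3*(-½) - 4*⅙ = -3/2 - ⅔ = -13/6 ≈ -2.1667)
s(S) = -15 (s(S) = 3*(-5) = -15)
((s(-5) + m(b, -5))² - 14)² = ((-15 - 5)² - 14)² = ((-20)² - 14)² = (400 - 14)² = 386² = 148996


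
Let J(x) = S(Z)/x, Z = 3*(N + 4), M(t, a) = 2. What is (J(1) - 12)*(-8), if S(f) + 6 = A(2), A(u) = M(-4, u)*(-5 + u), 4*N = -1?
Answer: 192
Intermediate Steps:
N = -1/4 (N = (1/4)*(-1) = -1/4 ≈ -0.25000)
A(u) = -10 + 2*u (A(u) = 2*(-5 + u) = -10 + 2*u)
Z = 45/4 (Z = 3*(-1/4 + 4) = 3*(15/4) = 45/4 ≈ 11.250)
S(f) = -12 (S(f) = -6 + (-10 + 2*2) = -6 + (-10 + 4) = -6 - 6 = -12)
J(x) = -12/x
(J(1) - 12)*(-8) = (-12/1 - 12)*(-8) = (-12*1 - 12)*(-8) = (-12 - 12)*(-8) = -24*(-8) = 192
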